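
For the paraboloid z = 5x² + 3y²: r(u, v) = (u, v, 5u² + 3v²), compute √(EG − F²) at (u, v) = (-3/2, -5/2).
√(EG − F²)|_{(-3/2, -5/2)} = sqrt(451)

E = 100*u^2 + 1, F = 60*u*v, G = 36*v^2 + 1; EG − F² = 100*u^2 + 36*v^2 + 1; √(EG − F²) = sqrt(100*u^2 + 36*v^2 + 1). At the given point: sqrt(451).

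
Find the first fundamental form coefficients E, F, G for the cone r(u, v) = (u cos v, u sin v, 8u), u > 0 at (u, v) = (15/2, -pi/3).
E = 65;  F = 0;  G = 225/4

Partials: r_u = (cos(v), sin(v), 8), r_v = (-u*sin(v), u*cos(v), 0). As functions of (u, v):
  E = r_u · r_u = 65,
  F = r_u · r_v = 0,
  G = r_v · r_v = u^2.
Evaluating at (u, v) = (15/2, -pi/3): E = 65, F = 0, G = 225/4.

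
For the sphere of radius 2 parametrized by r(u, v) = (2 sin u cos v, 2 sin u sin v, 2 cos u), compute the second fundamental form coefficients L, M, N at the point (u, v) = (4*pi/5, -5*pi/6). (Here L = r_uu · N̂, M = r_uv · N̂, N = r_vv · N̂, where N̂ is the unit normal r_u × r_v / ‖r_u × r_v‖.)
L = -2;  M = 0;  N = -5/4 + sqrt(5)/4

Compute the unit normal N̂(u, v) = (sin(u)^2*cos(v)/Abs(sin(u)), sin(u)^2*sin(v)/Abs(sin(u)), sin(2*u)/(2*Abs(sin(u)))), and the second partials r_uu, r_uv, r_vv. Take dot products:
  L(u, v) = r_uu · N̂ = -2*sin(u)/Abs(sin(u)),
  M(u, v) = r_uv · N̂ = 0,
  N(u, v) = r_vv · N̂ = -2*sin(u)^3/Abs(sin(u)).
Evaluating at (u, v) = (4*pi/5, -5*pi/6):
  L = -2, M = 0, N = -5/4 + sqrt(5)/4.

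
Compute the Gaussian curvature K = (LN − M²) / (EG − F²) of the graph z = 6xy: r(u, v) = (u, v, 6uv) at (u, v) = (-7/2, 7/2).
K = -36/779689

Coefficients of the first fundamental form: E = 36*v^2 + 1, F = 36*u*v, G = 36*u^2 + 1.
Coefficients of the second fundamental form: L = 0, M = 6/sqrt(36*u^2 + 36*v^2 + 1), N = 0.
Assemble K = (LN − M²)/(EG − F²) = -36/(1296*u^4 + 2592*u^2*v^2 + 72*u^2 + 1296*v^4 + 72*v^2 + 1). At (u, v) = (-7/2, 7/2): K = -36/779689.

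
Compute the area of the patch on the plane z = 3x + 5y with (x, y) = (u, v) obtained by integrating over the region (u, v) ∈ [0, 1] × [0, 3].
Area = 3*sqrt(35)

Area = ∫∫ √(EG − F²) du dv with √(EG − F²) = sqrt(35). Integrating over [0, 1] × [0, 3] gives 3*sqrt(35).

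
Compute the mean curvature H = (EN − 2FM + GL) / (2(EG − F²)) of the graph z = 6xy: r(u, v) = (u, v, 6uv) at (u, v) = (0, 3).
H = 0

With E = 36*v^2 + 1, F = 36*u*v, G = 36*u^2 + 1, L = 0, M = 6/sqrt(36*u^2 + 36*v^2 + 1), N = 0, assemble
  H = (EN − 2FM + GL) / (2(EG − F²)) = -216*u*v/(36*u^2 + 36*v^2 + 1)^(3/2).
At (u, v) = (0, 3): H = 0.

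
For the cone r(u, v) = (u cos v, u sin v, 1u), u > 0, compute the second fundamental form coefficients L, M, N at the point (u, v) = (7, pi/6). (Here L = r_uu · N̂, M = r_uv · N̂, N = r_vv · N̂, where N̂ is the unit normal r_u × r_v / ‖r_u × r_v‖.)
L = 0;  M = 0;  N = 7*sqrt(2)/2

Compute the unit normal N̂(u, v) = (-sqrt(2)*u*cos(v)/(2*Abs(u)), -sqrt(2)*u*sin(v)/(2*Abs(u)), sqrt(2)*u/(2*Abs(u))), and the second partials r_uu, r_uv, r_vv. Take dot products:
  L(u, v) = r_uu · N̂ = 0,
  M(u, v) = r_uv · N̂ = 0,
  N(u, v) = r_vv · N̂ = sqrt(2)*u^2/(2*Abs(u)).
Evaluating at (u, v) = (7, pi/6):
  L = 0, M = 0, N = 7*sqrt(2)/2.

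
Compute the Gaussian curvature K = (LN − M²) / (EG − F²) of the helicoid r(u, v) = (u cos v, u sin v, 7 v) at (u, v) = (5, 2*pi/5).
K = -49/5476

Coefficients of the first fundamental form: E = 1, F = 0, G = u^2 + 49.
Coefficients of the second fundamental form: L = 0, M = -7/sqrt(u^2 + 49), N = 0.
Assemble K = (LN − M²)/(EG − F²) = -49/(u^2 + 49)^2. At (u, v) = (5, 2*pi/5): K = -49/5476.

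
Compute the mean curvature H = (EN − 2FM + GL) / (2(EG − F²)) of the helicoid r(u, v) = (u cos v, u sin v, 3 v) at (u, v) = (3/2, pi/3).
H = 0

With E = 1, F = 0, G = u^2 + 9, L = 0, M = -3/sqrt(u^2 + 9), N = 0, assemble
  H = (EN − 2FM + GL) / (2(EG − F²)) = 0.
At (u, v) = (3/2, pi/3): H = 0.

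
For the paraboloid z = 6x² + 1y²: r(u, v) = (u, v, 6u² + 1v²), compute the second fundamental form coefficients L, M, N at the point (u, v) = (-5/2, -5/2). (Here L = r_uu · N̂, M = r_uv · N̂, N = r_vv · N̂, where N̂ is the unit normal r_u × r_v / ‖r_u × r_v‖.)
L = 6*sqrt(926)/463;  M = 0;  N = sqrt(926)/463

Compute the unit normal N̂(u, v) = (-12*u/sqrt(144*u^2 + 4*v^2 + 1), -2*v/sqrt(144*u^2 + 4*v^2 + 1), 1/sqrt(144*u^2 + 4*v^2 + 1)), and the second partials r_uu, r_uv, r_vv. Take dot products:
  L(u, v) = r_uu · N̂ = 12/sqrt(144*u^2 + 4*v^2 + 1),
  M(u, v) = r_uv · N̂ = 0,
  N(u, v) = r_vv · N̂ = 2/sqrt(144*u^2 + 4*v^2 + 1).
Evaluating at (u, v) = (-5/2, -5/2):
  L = 6*sqrt(926)/463, M = 0, N = sqrt(926)/463.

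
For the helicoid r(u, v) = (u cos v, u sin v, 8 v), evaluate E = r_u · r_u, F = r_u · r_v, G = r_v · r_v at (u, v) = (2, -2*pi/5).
E = 1;  F = 0;  G = 68

Partials: r_u = (cos(v), sin(v), 0), r_v = (-u*sin(v), u*cos(v), 8). As functions of (u, v):
  E = r_u · r_u = 1,
  F = r_u · r_v = 0,
  G = r_v · r_v = u^2 + 64.
Evaluating at (u, v) = (2, -2*pi/5): E = 1, F = 0, G = 68.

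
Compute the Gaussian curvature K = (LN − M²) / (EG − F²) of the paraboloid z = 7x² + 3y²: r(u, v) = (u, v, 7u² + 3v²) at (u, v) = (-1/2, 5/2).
K = 84/75625

Coefficients of the first fundamental form: E = 196*u^2 + 1, F = 84*u*v, G = 36*v^2 + 1.
Coefficients of the second fundamental form: L = 14/sqrt(196*u^2 + 36*v^2 + 1), M = 0, N = 6/sqrt(196*u^2 + 36*v^2 + 1).
Assemble K = (LN − M²)/(EG − F²) = 84/(38416*u^4 + 14112*u^2*v^2 + 392*u^2 + 1296*v^4 + 72*v^2 + 1). At (u, v) = (-1/2, 5/2): K = 84/75625.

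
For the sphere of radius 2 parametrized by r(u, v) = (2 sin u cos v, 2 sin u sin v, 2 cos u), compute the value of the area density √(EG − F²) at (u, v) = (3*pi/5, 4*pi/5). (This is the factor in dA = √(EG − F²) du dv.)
√(EG − F²)|_{(3*pi/5, 4*pi/5)} = sqrt(2*sqrt(5) + 10)

E = 4, F = 0, G = 4*sin(u)^2, so EG − F² = 16*sin(u)^2. Taking the positive square root: √(EG − F²) = 4*Abs(sin(u)). At (u, v) = (3*pi/5, 4*pi/5): sqrt(2*sqrt(5) + 10).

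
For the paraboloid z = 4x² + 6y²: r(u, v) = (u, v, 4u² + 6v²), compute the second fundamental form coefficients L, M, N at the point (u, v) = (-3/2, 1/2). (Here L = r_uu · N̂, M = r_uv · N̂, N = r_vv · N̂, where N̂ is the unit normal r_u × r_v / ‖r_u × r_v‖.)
L = 8*sqrt(181)/181;  M = 0;  N = 12*sqrt(181)/181

Compute the unit normal N̂(u, v) = (-8*u/sqrt(64*u^2 + 144*v^2 + 1), -12*v/sqrt(64*u^2 + 144*v^2 + 1), 1/sqrt(64*u^2 + 144*v^2 + 1)), and the second partials r_uu, r_uv, r_vv. Take dot products:
  L(u, v) = r_uu · N̂ = 8/sqrt(64*u^2 + 144*v^2 + 1),
  M(u, v) = r_uv · N̂ = 0,
  N(u, v) = r_vv · N̂ = 12/sqrt(64*u^2 + 144*v^2 + 1).
Evaluating at (u, v) = (-3/2, 1/2):
  L = 8*sqrt(181)/181, M = 0, N = 12*sqrt(181)/181.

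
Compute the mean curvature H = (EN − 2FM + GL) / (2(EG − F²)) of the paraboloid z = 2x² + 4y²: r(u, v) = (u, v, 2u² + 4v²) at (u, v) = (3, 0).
H = 582*sqrt(145)/21025

With E = 16*u^2 + 1, F = 32*u*v, G = 64*v^2 + 1, L = 4/sqrt(16*u^2 + 64*v^2 + 1), M = 0, N = 8/sqrt(16*u^2 + 64*v^2 + 1), assemble
  H = (EN − 2FM + GL) / (2(EG − F²)) = 2*(32*u^2 + 64*v^2 + 3)/(16*u^2 + 64*v^2 + 1)^(3/2).
At (u, v) = (3, 0): H = 582*sqrt(145)/21025.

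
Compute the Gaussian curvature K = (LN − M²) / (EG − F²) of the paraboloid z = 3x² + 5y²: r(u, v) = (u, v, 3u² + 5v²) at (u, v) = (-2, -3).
K = 12/218405

Coefficients of the first fundamental form: E = 36*u^2 + 1, F = 60*u*v, G = 100*v^2 + 1.
Coefficients of the second fundamental form: L = 6/sqrt(36*u^2 + 100*v^2 + 1), M = 0, N = 10/sqrt(36*u^2 + 100*v^2 + 1).
Assemble K = (LN − M²)/(EG − F²) = 60/(1296*u^4 + 7200*u^2*v^2 + 72*u^2 + 10000*v^4 + 200*v^2 + 1). At (u, v) = (-2, -3): K = 12/218405.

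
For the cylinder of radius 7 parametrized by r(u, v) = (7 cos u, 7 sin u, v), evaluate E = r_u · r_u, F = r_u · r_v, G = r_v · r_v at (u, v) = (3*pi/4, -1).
E = 49;  F = 0;  G = 1

Partials: r_u = (-7*sin(u), 7*cos(u), 0), r_v = (0, 0, 1). As functions of (u, v):
  E = r_u · r_u = 49,
  F = r_u · r_v = 0,
  G = r_v · r_v = 1.
Evaluating at (u, v) = (3*pi/4, -1): E = 49, F = 0, G = 1.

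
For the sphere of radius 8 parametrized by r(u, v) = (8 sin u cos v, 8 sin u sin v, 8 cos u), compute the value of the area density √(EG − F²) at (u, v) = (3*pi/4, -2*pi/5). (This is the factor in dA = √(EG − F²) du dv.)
√(EG − F²)|_{(3*pi/4, -2*pi/5)} = 32*sqrt(2)

E = 64, F = 0, G = 64*sin(u)^2, so EG − F² = 4096*sin(u)^2. Taking the positive square root: √(EG − F²) = 64*Abs(sin(u)). At (u, v) = (3*pi/4, -2*pi/5): 32*sqrt(2).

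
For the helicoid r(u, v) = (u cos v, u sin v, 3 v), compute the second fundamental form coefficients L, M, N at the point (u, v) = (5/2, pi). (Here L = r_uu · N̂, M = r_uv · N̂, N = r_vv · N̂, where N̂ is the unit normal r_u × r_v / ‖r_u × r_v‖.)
L = 0;  M = -6*sqrt(61)/61;  N = 0

Compute the unit normal N̂(u, v) = (3*sin(v)/sqrt(u^2 + 9), -3*cos(v)/sqrt(u^2 + 9), u/sqrt(u^2 + 9)), and the second partials r_uu, r_uv, r_vv. Take dot products:
  L(u, v) = r_uu · N̂ = 0,
  M(u, v) = r_uv · N̂ = -3/sqrt(u^2 + 9),
  N(u, v) = r_vv · N̂ = 0.
Evaluating at (u, v) = (5/2, pi):
  L = 0, M = -6*sqrt(61)/61, N = 0.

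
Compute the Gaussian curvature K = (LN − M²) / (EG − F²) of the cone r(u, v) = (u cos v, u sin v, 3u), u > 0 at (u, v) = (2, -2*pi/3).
K = 0

Coefficients of the first fundamental form: E = 10, F = 0, G = u^2.
Coefficients of the second fundamental form: L = 0, M = 0, N = 3*sqrt(10)*u^2/(10*Abs(u)).
Assemble K = (LN − M²)/(EG − F²) = 0. At (u, v) = (2, -2*pi/3): K = 0.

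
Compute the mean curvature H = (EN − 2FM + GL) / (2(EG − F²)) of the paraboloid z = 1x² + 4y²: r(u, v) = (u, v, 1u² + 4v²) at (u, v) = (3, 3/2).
H = 293*sqrt(181)/32761

With E = 4*u^2 + 1, F = 16*u*v, G = 64*v^2 + 1, L = 2/sqrt(4*u^2 + 64*v^2 + 1), M = 0, N = 8/sqrt(4*u^2 + 64*v^2 + 1), assemble
  H = (EN − 2FM + GL) / (2(EG − F²)) = (16*u^2 + 64*v^2 + 5)/(4*u^2 + 64*v^2 + 1)^(3/2).
At (u, v) = (3, 3/2): H = 293*sqrt(181)/32761.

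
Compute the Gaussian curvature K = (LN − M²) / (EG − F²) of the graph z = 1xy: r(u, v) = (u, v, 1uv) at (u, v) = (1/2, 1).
K = -16/81

Coefficients of the first fundamental form: E = v^2 + 1, F = u*v, G = u^2 + 1.
Coefficients of the second fundamental form: L = 0, M = 1/sqrt(u^2 + v^2 + 1), N = 0.
Assemble K = (LN − M²)/(EG − F²) = 1/((u^2*v^2 - (u^2 + 1)*(v^2 + 1))*(u^2 + v^2 + 1)). At (u, v) = (1/2, 1): K = -16/81.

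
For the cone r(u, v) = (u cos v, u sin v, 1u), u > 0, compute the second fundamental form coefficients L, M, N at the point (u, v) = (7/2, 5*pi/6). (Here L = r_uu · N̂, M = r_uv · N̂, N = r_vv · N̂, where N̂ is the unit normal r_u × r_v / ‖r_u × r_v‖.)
L = 0;  M = 0;  N = 7*sqrt(2)/4

Compute the unit normal N̂(u, v) = (-sqrt(2)*u*cos(v)/(2*Abs(u)), -sqrt(2)*u*sin(v)/(2*Abs(u)), sqrt(2)*u/(2*Abs(u))), and the second partials r_uu, r_uv, r_vv. Take dot products:
  L(u, v) = r_uu · N̂ = 0,
  M(u, v) = r_uv · N̂ = 0,
  N(u, v) = r_vv · N̂ = sqrt(2)*u^2/(2*Abs(u)).
Evaluating at (u, v) = (7/2, 5*pi/6):
  L = 0, M = 0, N = 7*sqrt(2)/4.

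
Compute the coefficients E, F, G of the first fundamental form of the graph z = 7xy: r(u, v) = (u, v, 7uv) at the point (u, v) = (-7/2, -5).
E = 1226;  F = 1715/2;  G = 2405/4

Partials: r_u = (1, 0, 7*v), r_v = (0, 1, 7*u). As functions of (u, v):
  E = r_u · r_u = 49*v^2 + 1,
  F = r_u · r_v = 49*u*v,
  G = r_v · r_v = 49*u^2 + 1.
Evaluating at (u, v) = (-7/2, -5): E = 1226, F = 1715/2, G = 2405/4.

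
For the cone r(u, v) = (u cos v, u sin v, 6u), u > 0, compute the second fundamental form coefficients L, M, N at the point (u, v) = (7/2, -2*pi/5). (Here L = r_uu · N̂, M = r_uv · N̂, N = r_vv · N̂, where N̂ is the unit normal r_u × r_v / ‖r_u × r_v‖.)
L = 0;  M = 0;  N = 21*sqrt(37)/37

Compute the unit normal N̂(u, v) = (-6*sqrt(37)*u*cos(v)/(37*Abs(u)), -6*sqrt(37)*u*sin(v)/(37*Abs(u)), sqrt(37)*u/(37*Abs(u))), and the second partials r_uu, r_uv, r_vv. Take dot products:
  L(u, v) = r_uu · N̂ = 0,
  M(u, v) = r_uv · N̂ = 0,
  N(u, v) = r_vv · N̂ = 6*sqrt(37)*u^2/(37*Abs(u)).
Evaluating at (u, v) = (7/2, -2*pi/5):
  L = 0, M = 0, N = 21*sqrt(37)/37.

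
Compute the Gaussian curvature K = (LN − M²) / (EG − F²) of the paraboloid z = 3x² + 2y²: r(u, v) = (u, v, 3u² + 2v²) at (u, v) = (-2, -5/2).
K = 24/60025

Coefficients of the first fundamental form: E = 36*u^2 + 1, F = 24*u*v, G = 16*v^2 + 1.
Coefficients of the second fundamental form: L = 6/sqrt(36*u^2 + 16*v^2 + 1), M = 0, N = 4/sqrt(36*u^2 + 16*v^2 + 1).
Assemble K = (LN − M²)/(EG − F²) = 24/(1296*u^4 + 1152*u^2*v^2 + 72*u^2 + 256*v^4 + 32*v^2 + 1). At (u, v) = (-2, -5/2): K = 24/60025.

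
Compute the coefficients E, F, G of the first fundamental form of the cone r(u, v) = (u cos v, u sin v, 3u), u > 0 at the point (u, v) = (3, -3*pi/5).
E = 10;  F = 0;  G = 9

Partials: r_u = (cos(v), sin(v), 3), r_v = (-u*sin(v), u*cos(v), 0). As functions of (u, v):
  E = r_u · r_u = 10,
  F = r_u · r_v = 0,
  G = r_v · r_v = u^2.
Evaluating at (u, v) = (3, -3*pi/5): E = 10, F = 0, G = 9.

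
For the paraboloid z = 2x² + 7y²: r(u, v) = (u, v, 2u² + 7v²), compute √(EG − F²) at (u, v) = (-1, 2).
√(EG − F²)|_{(-1, 2)} = 3*sqrt(89)

E = 16*u^2 + 1, F = 56*u*v, G = 196*v^2 + 1; EG − F² = 16*u^2 + 196*v^2 + 1; √(EG − F²) = sqrt(16*u^2 + 196*v^2 + 1). At the given point: 3*sqrt(89).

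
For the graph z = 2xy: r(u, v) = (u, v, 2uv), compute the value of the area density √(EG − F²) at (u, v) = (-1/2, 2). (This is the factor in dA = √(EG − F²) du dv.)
√(EG − F²)|_{(-1/2, 2)} = 3*sqrt(2)

E = 4*v^2 + 1, F = 4*u*v, G = 4*u^2 + 1, so EG − F² = 4*u^2 + 4*v^2 + 1. Taking the positive square root: √(EG − F²) = sqrt(4*u^2 + 4*v^2 + 1). At (u, v) = (-1/2, 2): 3*sqrt(2).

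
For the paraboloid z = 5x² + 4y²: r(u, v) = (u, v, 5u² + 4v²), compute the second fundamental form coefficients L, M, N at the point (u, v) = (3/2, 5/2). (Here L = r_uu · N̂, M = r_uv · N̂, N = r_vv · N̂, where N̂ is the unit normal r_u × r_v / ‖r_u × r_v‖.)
L = 5*sqrt(626)/313;  M = 0;  N = 4*sqrt(626)/313

Compute the unit normal N̂(u, v) = (-10*u/sqrt(100*u^2 + 64*v^2 + 1), -8*v/sqrt(100*u^2 + 64*v^2 + 1), 1/sqrt(100*u^2 + 64*v^2 + 1)), and the second partials r_uu, r_uv, r_vv. Take dot products:
  L(u, v) = r_uu · N̂ = 10/sqrt(100*u^2 + 64*v^2 + 1),
  M(u, v) = r_uv · N̂ = 0,
  N(u, v) = r_vv · N̂ = 8/sqrt(100*u^2 + 64*v^2 + 1).
Evaluating at (u, v) = (3/2, 5/2):
  L = 5*sqrt(626)/313, M = 0, N = 4*sqrt(626)/313.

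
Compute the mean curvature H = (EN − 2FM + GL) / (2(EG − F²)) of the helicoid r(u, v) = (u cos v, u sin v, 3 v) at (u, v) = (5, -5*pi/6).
H = 0

With E = 1, F = 0, G = u^2 + 9, L = 0, M = -3/sqrt(u^2 + 9), N = 0, assemble
  H = (EN − 2FM + GL) / (2(EG − F²)) = 0.
At (u, v) = (5, -5*pi/6): H = 0.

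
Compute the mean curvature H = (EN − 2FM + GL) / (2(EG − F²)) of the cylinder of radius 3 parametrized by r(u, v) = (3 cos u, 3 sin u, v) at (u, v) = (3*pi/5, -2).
H = -1/6

With E = 9, F = 0, G = 1, L = -3, M = 0, N = 0, assemble
  H = (EN − 2FM + GL) / (2(EG − F²)) = -1/6.
At (u, v) = (3*pi/5, -2): H = -1/6.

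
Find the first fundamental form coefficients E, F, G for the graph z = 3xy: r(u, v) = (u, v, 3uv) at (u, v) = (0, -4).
E = 145;  F = 0;  G = 1

Partials: r_u = (1, 0, 3*v), r_v = (0, 1, 3*u). As functions of (u, v):
  E = r_u · r_u = 9*v^2 + 1,
  F = r_u · r_v = 9*u*v,
  G = r_v · r_v = 9*u^2 + 1.
Evaluating at (u, v) = (0, -4): E = 145, F = 0, G = 1.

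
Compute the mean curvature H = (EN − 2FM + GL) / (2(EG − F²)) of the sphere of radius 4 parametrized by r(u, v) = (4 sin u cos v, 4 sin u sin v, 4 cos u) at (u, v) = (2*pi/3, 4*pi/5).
H = -1/4

With E = 16, F = 0, G = 16*sin(u)^2, L = -4*sin(u)/Abs(sin(u)), M = 0, N = -4*sin(u)^3/Abs(sin(u)), assemble
  H = (EN − 2FM + GL) / (2(EG − F²)) = -sin(u)/(4*Abs(sin(u))).
At (u, v) = (2*pi/3, 4*pi/5): H = -1/4.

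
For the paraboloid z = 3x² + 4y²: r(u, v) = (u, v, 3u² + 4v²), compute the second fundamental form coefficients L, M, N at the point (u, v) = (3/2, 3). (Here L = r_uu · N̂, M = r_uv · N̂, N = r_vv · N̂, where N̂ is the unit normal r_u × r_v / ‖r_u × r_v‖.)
L = 3*sqrt(658)/329;  M = 0;  N = 4*sqrt(658)/329

Compute the unit normal N̂(u, v) = (-6*u/sqrt(36*u^2 + 64*v^2 + 1), -8*v/sqrt(36*u^2 + 64*v^2 + 1), 1/sqrt(36*u^2 + 64*v^2 + 1)), and the second partials r_uu, r_uv, r_vv. Take dot products:
  L(u, v) = r_uu · N̂ = 6/sqrt(36*u^2 + 64*v^2 + 1),
  M(u, v) = r_uv · N̂ = 0,
  N(u, v) = r_vv · N̂ = 8/sqrt(36*u^2 + 64*v^2 + 1).
Evaluating at (u, v) = (3/2, 3):
  L = 3*sqrt(658)/329, M = 0, N = 4*sqrt(658)/329.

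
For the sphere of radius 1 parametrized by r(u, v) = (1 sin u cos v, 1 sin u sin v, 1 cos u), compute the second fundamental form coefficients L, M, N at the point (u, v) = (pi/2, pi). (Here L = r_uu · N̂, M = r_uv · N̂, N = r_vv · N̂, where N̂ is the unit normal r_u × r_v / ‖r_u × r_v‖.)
L = -1;  M = 0;  N = -1

Compute the unit normal N̂(u, v) = (sin(u)^2*cos(v)/Abs(sin(u)), sin(u)^2*sin(v)/Abs(sin(u)), sin(2*u)/(2*Abs(sin(u)))), and the second partials r_uu, r_uv, r_vv. Take dot products:
  L(u, v) = r_uu · N̂ = -sin(u)/Abs(sin(u)),
  M(u, v) = r_uv · N̂ = 0,
  N(u, v) = r_vv · N̂ = -sin(u)^3/Abs(sin(u)).
Evaluating at (u, v) = (pi/2, pi):
  L = -1, M = 0, N = -1.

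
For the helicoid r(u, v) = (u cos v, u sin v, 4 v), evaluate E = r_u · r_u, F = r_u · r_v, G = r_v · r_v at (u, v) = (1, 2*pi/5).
E = 1;  F = 0;  G = 17

Partials: r_u = (cos(v), sin(v), 0), r_v = (-u*sin(v), u*cos(v), 4). As functions of (u, v):
  E = r_u · r_u = 1,
  F = r_u · r_v = 0,
  G = r_v · r_v = u^2 + 16.
Evaluating at (u, v) = (1, 2*pi/5): E = 1, F = 0, G = 17.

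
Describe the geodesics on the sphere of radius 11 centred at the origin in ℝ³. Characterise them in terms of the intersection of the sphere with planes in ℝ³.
Geodesics on the sphere of radius 11 are great circles — circles of radius 11 obtained as the intersection of the sphere with planes through the origin (the centre of the sphere).

A curve α(t) of nonzero constant speed on the sphere of radius 11 is a geodesic iff its acceleration α̈ is everywhere normal to the surface, i.e. parallel to the radial vector α(t). Then d/dt(α × α̇) = α̇ × α̇ + α × α̈ = 0, so α × α̇ is a constant vector n ≠ 0 and α(t) · n = 0 for all t: α lies in the plane through the origin with normal n. The intersection of that plane with the sphere is a circle of radius 11 (a great circle). Conversely, a great circle traversed at constant speed has centripetal acceleration pointing at the origin, hence normal to the sphere, so every great circle is a geodesic.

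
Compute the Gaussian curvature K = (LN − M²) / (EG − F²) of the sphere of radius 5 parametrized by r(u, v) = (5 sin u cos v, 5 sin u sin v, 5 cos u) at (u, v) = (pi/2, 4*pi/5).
K = 1/25

Coefficients of the first fundamental form: E = 25, F = 0, G = 25*sin(u)^2.
Coefficients of the second fundamental form: L = -5*sin(u)/Abs(sin(u)), M = 0, N = -5*sin(u)^3/Abs(sin(u)).
Assemble K = (LN − M²)/(EG − F²) = 1/25. At (u, v) = (pi/2, 4*pi/5): K = 1/25.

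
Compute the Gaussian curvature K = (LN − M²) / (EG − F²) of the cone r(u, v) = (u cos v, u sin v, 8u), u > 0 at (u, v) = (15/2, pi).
K = 0

Coefficients of the first fundamental form: E = 65, F = 0, G = u^2.
Coefficients of the second fundamental form: L = 0, M = 0, N = 8*sqrt(65)*u^2/(65*Abs(u)).
Assemble K = (LN − M²)/(EG − F²) = 0. At (u, v) = (15/2, pi): K = 0.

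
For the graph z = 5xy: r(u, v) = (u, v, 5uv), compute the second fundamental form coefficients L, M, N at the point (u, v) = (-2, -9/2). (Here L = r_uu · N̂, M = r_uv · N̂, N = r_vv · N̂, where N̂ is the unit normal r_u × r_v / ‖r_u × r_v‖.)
L = 0;  M = 10*sqrt(2429)/2429;  N = 0

Compute the unit normal N̂(u, v) = (-5*v/sqrt(25*u^2 + 25*v^2 + 1), -5*u/sqrt(25*u^2 + 25*v^2 + 1), 1/sqrt(25*u^2 + 25*v^2 + 1)), and the second partials r_uu, r_uv, r_vv. Take dot products:
  L(u, v) = r_uu · N̂ = 0,
  M(u, v) = r_uv · N̂ = 5/sqrt(25*u^2 + 25*v^2 + 1),
  N(u, v) = r_vv · N̂ = 0.
Evaluating at (u, v) = (-2, -9/2):
  L = 0, M = 10*sqrt(2429)/2429, N = 0.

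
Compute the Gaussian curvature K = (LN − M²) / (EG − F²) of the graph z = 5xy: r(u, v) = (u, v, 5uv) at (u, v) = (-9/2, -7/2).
K = -100/2647129

Coefficients of the first fundamental form: E = 25*v^2 + 1, F = 25*u*v, G = 25*u^2 + 1.
Coefficients of the second fundamental form: L = 0, M = 5/sqrt(25*u^2 + 25*v^2 + 1), N = 0.
Assemble K = (LN − M²)/(EG − F²) = -25/(625*u^4 + 1250*u^2*v^2 + 50*u^2 + 625*v^4 + 50*v^2 + 1). At (u, v) = (-9/2, -7/2): K = -100/2647129.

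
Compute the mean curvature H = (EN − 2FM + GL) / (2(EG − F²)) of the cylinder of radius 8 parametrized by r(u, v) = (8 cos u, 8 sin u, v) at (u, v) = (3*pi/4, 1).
H = -1/16

With E = 64, F = 0, G = 1, L = -8, M = 0, N = 0, assemble
  H = (EN − 2FM + GL) / (2(EG − F²)) = -1/16.
At (u, v) = (3*pi/4, 1): H = -1/16.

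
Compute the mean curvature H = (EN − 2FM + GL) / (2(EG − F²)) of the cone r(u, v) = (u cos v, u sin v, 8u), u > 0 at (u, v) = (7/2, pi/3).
H = 8*sqrt(65)/455

With E = 65, F = 0, G = u^2, L = 0, M = 0, N = 8*sqrt(65)*u^2/(65*Abs(u)), assemble
  H = (EN − 2FM + GL) / (2(EG − F²)) = 4*sqrt(65)/(65*Abs(u)).
At (u, v) = (7/2, pi/3): H = 8*sqrt(65)/455.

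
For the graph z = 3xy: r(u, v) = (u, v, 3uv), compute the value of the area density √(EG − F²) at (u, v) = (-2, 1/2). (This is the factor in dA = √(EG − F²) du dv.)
√(EG − F²)|_{(-2, 1/2)} = sqrt(157)/2

E = 9*v^2 + 1, F = 9*u*v, G = 9*u^2 + 1, so EG − F² = 9*u^2 + 9*v^2 + 1. Taking the positive square root: √(EG − F²) = sqrt(9*u^2 + 9*v^2 + 1). At (u, v) = (-2, 1/2): sqrt(157)/2.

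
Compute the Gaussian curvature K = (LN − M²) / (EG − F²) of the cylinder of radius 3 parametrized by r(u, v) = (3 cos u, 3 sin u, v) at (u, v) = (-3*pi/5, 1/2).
K = 0

Coefficients of the first fundamental form: E = 9, F = 0, G = 1.
Coefficients of the second fundamental form: L = -3, M = 0, N = 0.
Assemble K = (LN − M²)/(EG − F²) = 0. At (u, v) = (-3*pi/5, 1/2): K = 0.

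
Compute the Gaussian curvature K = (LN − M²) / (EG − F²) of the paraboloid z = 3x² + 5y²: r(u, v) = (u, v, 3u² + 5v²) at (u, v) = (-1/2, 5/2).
K = 12/80645

Coefficients of the first fundamental form: E = 36*u^2 + 1, F = 60*u*v, G = 100*v^2 + 1.
Coefficients of the second fundamental form: L = 6/sqrt(36*u^2 + 100*v^2 + 1), M = 0, N = 10/sqrt(36*u^2 + 100*v^2 + 1).
Assemble K = (LN − M²)/(EG − F²) = 60/(1296*u^4 + 7200*u^2*v^2 + 72*u^2 + 10000*v^4 + 200*v^2 + 1). At (u, v) = (-1/2, 5/2): K = 12/80645.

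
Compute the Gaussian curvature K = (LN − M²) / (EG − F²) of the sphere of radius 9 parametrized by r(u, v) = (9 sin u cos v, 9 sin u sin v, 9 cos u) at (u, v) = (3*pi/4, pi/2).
K = 1/81

Coefficients of the first fundamental form: E = 81, F = 0, G = 81*sin(u)^2.
Coefficients of the second fundamental form: L = -9*sin(u)/Abs(sin(u)), M = 0, N = -9*sin(u)^3/Abs(sin(u)).
Assemble K = (LN − M²)/(EG − F²) = 1/81. At (u, v) = (3*pi/4, pi/2): K = 1/81.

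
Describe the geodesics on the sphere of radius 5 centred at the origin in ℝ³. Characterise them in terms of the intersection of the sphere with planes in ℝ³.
Geodesics on the sphere of radius 5 are great circles — circles of radius 5 obtained as the intersection of the sphere with planes through the origin (the centre of the sphere).

A curve α(t) of nonzero constant speed on the sphere of radius 5 is a geodesic iff its acceleration α̈ is everywhere normal to the surface, i.e. parallel to the radial vector α(t). Then d/dt(α × α̇) = α̇ × α̇ + α × α̈ = 0, so α × α̇ is a constant vector n ≠ 0 and α(t) · n = 0 for all t: α lies in the plane through the origin with normal n. The intersection of that plane with the sphere is a circle of radius 5 (a great circle). Conversely, a great circle traversed at constant speed has centripetal acceleration pointing at the origin, hence normal to the sphere, so every great circle is a geodesic.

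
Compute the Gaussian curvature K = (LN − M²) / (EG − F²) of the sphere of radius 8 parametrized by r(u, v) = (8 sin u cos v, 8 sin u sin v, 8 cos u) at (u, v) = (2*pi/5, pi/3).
K = 1/64

Coefficients of the first fundamental form: E = 64, F = 0, G = 64*sin(u)^2.
Coefficients of the second fundamental form: L = -8*sin(u)/Abs(sin(u)), M = 0, N = -8*sin(u)^3/Abs(sin(u)).
Assemble K = (LN − M²)/(EG − F²) = 1/64. At (u, v) = (2*pi/5, pi/3): K = 1/64.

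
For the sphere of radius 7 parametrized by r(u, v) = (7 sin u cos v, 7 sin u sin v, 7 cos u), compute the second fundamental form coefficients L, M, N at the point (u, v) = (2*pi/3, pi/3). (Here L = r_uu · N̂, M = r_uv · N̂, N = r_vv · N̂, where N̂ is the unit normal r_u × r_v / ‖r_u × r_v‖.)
L = -7;  M = 0;  N = -21/4

Compute the unit normal N̂(u, v) = (sin(u)^2*cos(v)/Abs(sin(u)), sin(u)^2*sin(v)/Abs(sin(u)), sin(2*u)/(2*Abs(sin(u)))), and the second partials r_uu, r_uv, r_vv. Take dot products:
  L(u, v) = r_uu · N̂ = -7*sin(u)/Abs(sin(u)),
  M(u, v) = r_uv · N̂ = 0,
  N(u, v) = r_vv · N̂ = -7*sin(u)^3/Abs(sin(u)).
Evaluating at (u, v) = (2*pi/3, pi/3):
  L = -7, M = 0, N = -21/4.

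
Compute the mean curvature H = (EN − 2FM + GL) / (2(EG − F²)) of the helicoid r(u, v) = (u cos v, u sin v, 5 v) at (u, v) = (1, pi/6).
H = 0

With E = 1, F = 0, G = u^2 + 25, L = 0, M = -5/sqrt(u^2 + 25), N = 0, assemble
  H = (EN − 2FM + GL) / (2(EG − F²)) = 0.
At (u, v) = (1, pi/6): H = 0.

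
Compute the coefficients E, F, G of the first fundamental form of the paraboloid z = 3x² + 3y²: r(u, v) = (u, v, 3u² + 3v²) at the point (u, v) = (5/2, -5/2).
E = 226;  F = -225;  G = 226

Partials: r_u = (1, 0, 6*u), r_v = (0, 1, 6*v). As functions of (u, v):
  E = r_u · r_u = 36*u^2 + 1,
  F = r_u · r_v = 36*u*v,
  G = r_v · r_v = 36*v^2 + 1.
Evaluating at (u, v) = (5/2, -5/2): E = 226, F = -225, G = 226.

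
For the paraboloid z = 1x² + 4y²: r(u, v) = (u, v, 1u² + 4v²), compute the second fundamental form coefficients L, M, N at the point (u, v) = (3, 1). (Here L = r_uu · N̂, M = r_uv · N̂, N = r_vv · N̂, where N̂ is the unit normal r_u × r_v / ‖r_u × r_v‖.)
L = 2*sqrt(101)/101;  M = 0;  N = 8*sqrt(101)/101

Compute the unit normal N̂(u, v) = (-2*u/sqrt(4*u^2 + 64*v^2 + 1), -8*v/sqrt(4*u^2 + 64*v^2 + 1), 1/sqrt(4*u^2 + 64*v^2 + 1)), and the second partials r_uu, r_uv, r_vv. Take dot products:
  L(u, v) = r_uu · N̂ = 2/sqrt(4*u^2 + 64*v^2 + 1),
  M(u, v) = r_uv · N̂ = 0,
  N(u, v) = r_vv · N̂ = 8/sqrt(4*u^2 + 64*v^2 + 1).
Evaluating at (u, v) = (3, 1):
  L = 2*sqrt(101)/101, M = 0, N = 8*sqrt(101)/101.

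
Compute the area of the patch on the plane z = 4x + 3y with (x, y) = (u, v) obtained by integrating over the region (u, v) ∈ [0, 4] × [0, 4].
Area = 16*sqrt(26)

Area = ∫∫ √(EG − F²) du dv with √(EG − F²) = sqrt(26). Integrating over [0, 4] × [0, 4] gives 16*sqrt(26).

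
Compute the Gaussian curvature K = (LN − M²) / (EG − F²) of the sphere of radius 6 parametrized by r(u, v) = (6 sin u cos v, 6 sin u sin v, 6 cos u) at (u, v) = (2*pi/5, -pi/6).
K = 1/36

Coefficients of the first fundamental form: E = 36, F = 0, G = 36*sin(u)^2.
Coefficients of the second fundamental form: L = -6*sin(u)/Abs(sin(u)), M = 0, N = -6*sin(u)^3/Abs(sin(u)).
Assemble K = (LN − M²)/(EG − F²) = 1/36. At (u, v) = (2*pi/5, -pi/6): K = 1/36.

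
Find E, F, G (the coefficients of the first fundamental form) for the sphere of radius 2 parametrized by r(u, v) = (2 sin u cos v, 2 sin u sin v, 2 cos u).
E = 4;  F = 0;  G = 4*sin(u)^2

Compute partials: r_u = (2*cos(u)*cos(v), 2*sin(v)*cos(u), -2*sin(u)), r_v = (-2*sin(u)*sin(v), 2*sin(u)*cos(v), 0). Then
  E = r_u · r_u = 4,
  F = r_u · r_v = 0,
  G = r_v · r_v = 4*sin(u)^2.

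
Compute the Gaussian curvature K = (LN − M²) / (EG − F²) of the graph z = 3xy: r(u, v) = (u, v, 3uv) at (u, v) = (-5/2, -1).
K = -144/70225

Coefficients of the first fundamental form: E = 9*v^2 + 1, F = 9*u*v, G = 9*u^2 + 1.
Coefficients of the second fundamental form: L = 0, M = 3/sqrt(9*u^2 + 9*v^2 + 1), N = 0.
Assemble K = (LN − M²)/(EG − F²) = -9/(81*u^4 + 162*u^2*v^2 + 18*u^2 + 81*v^4 + 18*v^2 + 1). At (u, v) = (-5/2, -1): K = -144/70225.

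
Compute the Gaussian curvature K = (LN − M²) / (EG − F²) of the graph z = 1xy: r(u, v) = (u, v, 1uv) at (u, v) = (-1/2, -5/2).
K = -4/225

Coefficients of the first fundamental form: E = v^2 + 1, F = u*v, G = u^2 + 1.
Coefficients of the second fundamental form: L = 0, M = 1/sqrt(u^2 + v^2 + 1), N = 0.
Assemble K = (LN − M²)/(EG − F²) = 1/((u^2*v^2 - (u^2 + 1)*(v^2 + 1))*(u^2 + v^2 + 1)). At (u, v) = (-1/2, -5/2): K = -4/225.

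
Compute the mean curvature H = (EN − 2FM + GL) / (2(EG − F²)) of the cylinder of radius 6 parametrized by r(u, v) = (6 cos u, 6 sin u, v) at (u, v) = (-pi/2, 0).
H = -1/12

With E = 36, F = 0, G = 1, L = -6, M = 0, N = 0, assemble
  H = (EN − 2FM + GL) / (2(EG − F²)) = -1/12.
At (u, v) = (-pi/2, 0): H = -1/12.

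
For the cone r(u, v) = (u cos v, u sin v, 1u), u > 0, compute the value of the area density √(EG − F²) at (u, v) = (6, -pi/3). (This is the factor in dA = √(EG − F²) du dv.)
√(EG − F²)|_{(6, -pi/3)} = 6*sqrt(2)

E = 2, F = 0, G = u^2, so EG − F² = 2*u^2. Taking the positive square root: √(EG − F²) = sqrt(2)*Abs(u). At (u, v) = (6, -pi/3): 6*sqrt(2).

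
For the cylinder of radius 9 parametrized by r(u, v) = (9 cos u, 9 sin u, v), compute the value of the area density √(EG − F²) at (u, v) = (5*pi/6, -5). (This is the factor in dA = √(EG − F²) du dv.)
√(EG − F²)|_{(5*pi/6, -5)} = 9

E = 81, F = 0, G = 1, so EG − F² = 81. Taking the positive square root: √(EG − F²) = 9. At (u, v) = (5*pi/6, -5): 9.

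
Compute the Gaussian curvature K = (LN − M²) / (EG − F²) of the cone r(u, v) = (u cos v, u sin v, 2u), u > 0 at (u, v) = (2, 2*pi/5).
K = 0

Coefficients of the first fundamental form: E = 5, F = 0, G = u^2.
Coefficients of the second fundamental form: L = 0, M = 0, N = 2*sqrt(5)*u^2/(5*Abs(u)).
Assemble K = (LN − M²)/(EG − F²) = 0. At (u, v) = (2, 2*pi/5): K = 0.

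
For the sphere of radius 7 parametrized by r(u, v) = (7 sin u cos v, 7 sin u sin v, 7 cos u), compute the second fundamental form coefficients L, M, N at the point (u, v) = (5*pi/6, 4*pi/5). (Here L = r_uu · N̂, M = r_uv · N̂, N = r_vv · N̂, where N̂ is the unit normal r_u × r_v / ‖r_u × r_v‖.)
L = -7;  M = 0;  N = -7/4

Compute the unit normal N̂(u, v) = (sin(u)^2*cos(v)/Abs(sin(u)), sin(u)^2*sin(v)/Abs(sin(u)), sin(2*u)/(2*Abs(sin(u)))), and the second partials r_uu, r_uv, r_vv. Take dot products:
  L(u, v) = r_uu · N̂ = -7*sin(u)/Abs(sin(u)),
  M(u, v) = r_uv · N̂ = 0,
  N(u, v) = r_vv · N̂ = -7*sin(u)^3/Abs(sin(u)).
Evaluating at (u, v) = (5*pi/6, 4*pi/5):
  L = -7, M = 0, N = -7/4.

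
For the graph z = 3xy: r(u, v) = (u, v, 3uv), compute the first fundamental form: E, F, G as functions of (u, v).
E = 9*v^2 + 1;  F = 9*u*v;  G = 9*u^2 + 1

Compute partials: r_u = (1, 0, 3*v), r_v = (0, 1, 3*u). Then
  E = r_u · r_u = 9*v^2 + 1,
  F = r_u · r_v = 9*u*v,
  G = r_v · r_v = 9*u^2 + 1.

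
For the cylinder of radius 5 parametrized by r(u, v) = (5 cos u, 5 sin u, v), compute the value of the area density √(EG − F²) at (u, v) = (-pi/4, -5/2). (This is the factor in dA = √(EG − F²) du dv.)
√(EG − F²)|_{(-pi/4, -5/2)} = 5

E = 25, F = 0, G = 1, so EG − F² = 25. Taking the positive square root: √(EG − F²) = 5. At (u, v) = (-pi/4, -5/2): 5.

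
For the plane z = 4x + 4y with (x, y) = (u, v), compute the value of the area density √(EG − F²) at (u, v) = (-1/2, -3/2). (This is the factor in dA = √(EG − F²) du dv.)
√(EG − F²)|_{(-1/2, -3/2)} = sqrt(33)

E = 17, F = 16, G = 17, so EG − F² = 33. Taking the positive square root: √(EG − F²) = sqrt(33). At (u, v) = (-1/2, -3/2): sqrt(33).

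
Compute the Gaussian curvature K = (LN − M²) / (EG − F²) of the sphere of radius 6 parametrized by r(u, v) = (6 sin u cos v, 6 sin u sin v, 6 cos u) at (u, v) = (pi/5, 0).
K = 1/36

Coefficients of the first fundamental form: E = 36, F = 0, G = 36*sin(u)^2.
Coefficients of the second fundamental form: L = -6*sin(u)/Abs(sin(u)), M = 0, N = -6*sin(u)^3/Abs(sin(u)).
Assemble K = (LN − M²)/(EG − F²) = 1/36. At (u, v) = (pi/5, 0): K = 1/36.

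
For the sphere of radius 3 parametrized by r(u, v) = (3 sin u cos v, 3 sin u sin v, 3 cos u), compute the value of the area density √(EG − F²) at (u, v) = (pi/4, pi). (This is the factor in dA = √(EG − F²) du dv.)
√(EG − F²)|_{(pi/4, pi)} = 9*sqrt(2)/2

E = 9, F = 0, G = 9*sin(u)^2, so EG − F² = 81*sin(u)^2. Taking the positive square root: √(EG − F²) = 9*Abs(sin(u)). At (u, v) = (pi/4, pi): 9*sqrt(2)/2.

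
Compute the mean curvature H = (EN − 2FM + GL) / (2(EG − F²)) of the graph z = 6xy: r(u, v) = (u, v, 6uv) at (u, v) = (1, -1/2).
H = 27*sqrt(46)/529

With E = 36*v^2 + 1, F = 36*u*v, G = 36*u^2 + 1, L = 0, M = 6/sqrt(36*u^2 + 36*v^2 + 1), N = 0, assemble
  H = (EN − 2FM + GL) / (2(EG − F²)) = -216*u*v/(36*u^2 + 36*v^2 + 1)^(3/2).
At (u, v) = (1, -1/2): H = 27*sqrt(46)/529.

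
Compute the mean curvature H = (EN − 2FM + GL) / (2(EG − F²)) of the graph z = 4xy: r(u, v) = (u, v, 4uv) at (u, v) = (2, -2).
H = 256*sqrt(129)/16641

With E = 16*v^2 + 1, F = 16*u*v, G = 16*u^2 + 1, L = 0, M = 4/sqrt(16*u^2 + 16*v^2 + 1), N = 0, assemble
  H = (EN − 2FM + GL) / (2(EG − F²)) = -64*u*v/(16*u^2 + 16*v^2 + 1)^(3/2).
At (u, v) = (2, -2): H = 256*sqrt(129)/16641.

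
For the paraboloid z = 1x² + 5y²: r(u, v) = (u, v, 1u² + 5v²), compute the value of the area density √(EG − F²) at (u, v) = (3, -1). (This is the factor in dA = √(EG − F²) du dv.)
√(EG − F²)|_{(3, -1)} = sqrt(137)

E = 4*u^2 + 1, F = 20*u*v, G = 100*v^2 + 1, so EG − F² = 4*u^2 + 100*v^2 + 1. Taking the positive square root: √(EG − F²) = sqrt(4*u^2 + 100*v^2 + 1). At (u, v) = (3, -1): sqrt(137).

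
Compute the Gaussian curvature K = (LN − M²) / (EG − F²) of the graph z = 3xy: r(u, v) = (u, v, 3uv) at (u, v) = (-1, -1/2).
K = -144/2401

Coefficients of the first fundamental form: E = 9*v^2 + 1, F = 9*u*v, G = 9*u^2 + 1.
Coefficients of the second fundamental form: L = 0, M = 3/sqrt(9*u^2 + 9*v^2 + 1), N = 0.
Assemble K = (LN − M²)/(EG − F²) = -9/(81*u^4 + 162*u^2*v^2 + 18*u^2 + 81*v^4 + 18*v^2 + 1). At (u, v) = (-1, -1/2): K = -144/2401.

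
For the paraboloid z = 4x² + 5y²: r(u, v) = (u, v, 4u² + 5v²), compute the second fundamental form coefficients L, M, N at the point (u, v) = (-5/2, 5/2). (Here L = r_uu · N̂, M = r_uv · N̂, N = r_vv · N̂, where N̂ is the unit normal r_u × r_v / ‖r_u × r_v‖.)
L = 4*sqrt(114)/171;  M = 0;  N = 5*sqrt(114)/171

Compute the unit normal N̂(u, v) = (-8*u/sqrt(64*u^2 + 100*v^2 + 1), -10*v/sqrt(64*u^2 + 100*v^2 + 1), 1/sqrt(64*u^2 + 100*v^2 + 1)), and the second partials r_uu, r_uv, r_vv. Take dot products:
  L(u, v) = r_uu · N̂ = 8/sqrt(64*u^2 + 100*v^2 + 1),
  M(u, v) = r_uv · N̂ = 0,
  N(u, v) = r_vv · N̂ = 10/sqrt(64*u^2 + 100*v^2 + 1).
Evaluating at (u, v) = (-5/2, 5/2):
  L = 4*sqrt(114)/171, M = 0, N = 5*sqrt(114)/171.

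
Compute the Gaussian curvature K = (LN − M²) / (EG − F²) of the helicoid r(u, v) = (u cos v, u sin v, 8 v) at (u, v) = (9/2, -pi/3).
K = -1024/113569

Coefficients of the first fundamental form: E = 1, F = 0, G = u^2 + 64.
Coefficients of the second fundamental form: L = 0, M = -8/sqrt(u^2 + 64), N = 0.
Assemble K = (LN − M²)/(EG − F²) = -64/(u^2 + 64)^2. At (u, v) = (9/2, -pi/3): K = -1024/113569.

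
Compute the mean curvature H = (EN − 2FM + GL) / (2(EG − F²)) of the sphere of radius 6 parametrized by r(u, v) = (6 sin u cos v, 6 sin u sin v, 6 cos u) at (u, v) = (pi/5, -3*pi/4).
H = -1/6

With E = 36, F = 0, G = 36*sin(u)^2, L = -6*sin(u)/Abs(sin(u)), M = 0, N = -6*sin(u)^3/Abs(sin(u)), assemble
  H = (EN − 2FM + GL) / (2(EG − F²)) = -sin(u)/(6*Abs(sin(u))).
At (u, v) = (pi/5, -3*pi/4): H = -1/6.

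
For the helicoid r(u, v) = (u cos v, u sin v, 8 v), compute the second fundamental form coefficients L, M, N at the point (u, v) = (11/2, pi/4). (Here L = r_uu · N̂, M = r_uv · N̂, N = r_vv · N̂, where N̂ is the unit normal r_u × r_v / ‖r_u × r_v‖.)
L = 0;  M = -16*sqrt(377)/377;  N = 0

Compute the unit normal N̂(u, v) = (8*sin(v)/sqrt(u^2 + 64), -8*cos(v)/sqrt(u^2 + 64), u/sqrt(u^2 + 64)), and the second partials r_uu, r_uv, r_vv. Take dot products:
  L(u, v) = r_uu · N̂ = 0,
  M(u, v) = r_uv · N̂ = -8/sqrt(u^2 + 64),
  N(u, v) = r_vv · N̂ = 0.
Evaluating at (u, v) = (11/2, pi/4):
  L = 0, M = -16*sqrt(377)/377, N = 0.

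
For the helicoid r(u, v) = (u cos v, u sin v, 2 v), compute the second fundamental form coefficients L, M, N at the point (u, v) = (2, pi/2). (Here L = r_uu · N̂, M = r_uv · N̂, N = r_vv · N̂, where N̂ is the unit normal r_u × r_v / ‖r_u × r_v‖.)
L = 0;  M = -sqrt(2)/2;  N = 0

Compute the unit normal N̂(u, v) = (2*sin(v)/sqrt(u^2 + 4), -2*cos(v)/sqrt(u^2 + 4), u/sqrt(u^2 + 4)), and the second partials r_uu, r_uv, r_vv. Take dot products:
  L(u, v) = r_uu · N̂ = 0,
  M(u, v) = r_uv · N̂ = -2/sqrt(u^2 + 4),
  N(u, v) = r_vv · N̂ = 0.
Evaluating at (u, v) = (2, pi/2):
  L = 0, M = -sqrt(2)/2, N = 0.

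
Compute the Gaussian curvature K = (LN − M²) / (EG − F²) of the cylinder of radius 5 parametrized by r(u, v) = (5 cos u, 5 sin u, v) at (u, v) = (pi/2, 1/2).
K = 0

Coefficients of the first fundamental form: E = 25, F = 0, G = 1.
Coefficients of the second fundamental form: L = -5, M = 0, N = 0.
Assemble K = (LN − M²)/(EG − F²) = 0. At (u, v) = (pi/2, 1/2): K = 0.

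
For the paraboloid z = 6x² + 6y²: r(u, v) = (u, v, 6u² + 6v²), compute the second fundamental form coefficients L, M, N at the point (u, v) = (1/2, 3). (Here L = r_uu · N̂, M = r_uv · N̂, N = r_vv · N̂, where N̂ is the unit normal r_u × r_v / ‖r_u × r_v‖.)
L = 12*sqrt(1333)/1333;  M = 0;  N = 12*sqrt(1333)/1333

Compute the unit normal N̂(u, v) = (-12*u/sqrt(144*u^2 + 144*v^2 + 1), -12*v/sqrt(144*u^2 + 144*v^2 + 1), 1/sqrt(144*u^2 + 144*v^2 + 1)), and the second partials r_uu, r_uv, r_vv. Take dot products:
  L(u, v) = r_uu · N̂ = 12/sqrt(144*u^2 + 144*v^2 + 1),
  M(u, v) = r_uv · N̂ = 0,
  N(u, v) = r_vv · N̂ = 12/sqrt(144*u^2 + 144*v^2 + 1).
Evaluating at (u, v) = (1/2, 3):
  L = 12*sqrt(1333)/1333, M = 0, N = 12*sqrt(1333)/1333.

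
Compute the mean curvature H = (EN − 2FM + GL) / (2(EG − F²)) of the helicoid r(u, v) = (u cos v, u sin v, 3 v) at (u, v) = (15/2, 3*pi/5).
H = 0

With E = 1, F = 0, G = u^2 + 9, L = 0, M = -3/sqrt(u^2 + 9), N = 0, assemble
  H = (EN − 2FM + GL) / (2(EG − F²)) = 0.
At (u, v) = (15/2, 3*pi/5): H = 0.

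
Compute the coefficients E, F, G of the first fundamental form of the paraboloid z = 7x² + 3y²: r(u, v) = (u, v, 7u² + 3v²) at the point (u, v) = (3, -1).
E = 1765;  F = -252;  G = 37

Partials: r_u = (1, 0, 14*u), r_v = (0, 1, 6*v). As functions of (u, v):
  E = r_u · r_u = 196*u^2 + 1,
  F = r_u · r_v = 84*u*v,
  G = r_v · r_v = 36*v^2 + 1.
Evaluating at (u, v) = (3, -1): E = 1765, F = -252, G = 37.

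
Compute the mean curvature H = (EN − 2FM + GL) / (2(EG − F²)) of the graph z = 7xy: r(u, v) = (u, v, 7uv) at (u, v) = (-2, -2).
H = -1372*sqrt(393)/154449

With E = 49*v^2 + 1, F = 49*u*v, G = 49*u^2 + 1, L = 0, M = 7/sqrt(49*u^2 + 49*v^2 + 1), N = 0, assemble
  H = (EN − 2FM + GL) / (2(EG − F²)) = -343*u*v/(49*u^2 + 49*v^2 + 1)^(3/2).
At (u, v) = (-2, -2): H = -1372*sqrt(393)/154449.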